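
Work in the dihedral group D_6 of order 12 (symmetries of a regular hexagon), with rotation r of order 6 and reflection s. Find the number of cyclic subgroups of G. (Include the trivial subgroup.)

A cyclic subgroup of order d is generated by each of its φ(d) elements of order d, so the cyclic subgroups of order d number (#elements of order d)/φ(d).
Cyclic subgroups by order — order 1: 1; order 2: 7; order 3: 1; order 6: 1.
Total: 10.

10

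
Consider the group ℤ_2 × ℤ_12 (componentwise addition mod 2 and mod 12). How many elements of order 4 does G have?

4

An element (a,b) has order lcm(ord(a), ord(b)); count pairs with lcm equal to 4.
Enumerating gives 4 such elements.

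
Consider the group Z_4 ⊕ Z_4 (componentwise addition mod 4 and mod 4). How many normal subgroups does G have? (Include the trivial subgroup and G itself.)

15

G is abelian, so every subgroup is normal.
G has 15 subgroups in total, hence 15 normal subgroups.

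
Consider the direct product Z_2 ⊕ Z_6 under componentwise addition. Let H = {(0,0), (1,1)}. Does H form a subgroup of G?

(1,1) ∈ H but its inverse (1,5) ∉ H, so H is not a subgroup.

No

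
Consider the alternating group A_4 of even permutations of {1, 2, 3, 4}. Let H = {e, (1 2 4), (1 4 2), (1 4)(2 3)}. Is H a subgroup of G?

No

Closure fails: (1 2 4) ∘ (1 4)(2 3) = (2 3 4) ∉ H. So H is not a subgroup.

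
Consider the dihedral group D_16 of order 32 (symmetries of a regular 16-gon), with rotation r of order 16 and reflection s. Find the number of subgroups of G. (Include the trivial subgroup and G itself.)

36

|G| = 32, so by Lagrange every subgroup order divides 32. Divisors: 1, 2, 4, 8, 16, 32.
Subgroups by order — order 1: 1; order 2: 17; order 4: 9; order 8: 5; order 16: 3; order 32: 1.
Total: 1 + 17 + 9 + 5 + 3 + 1 = 36.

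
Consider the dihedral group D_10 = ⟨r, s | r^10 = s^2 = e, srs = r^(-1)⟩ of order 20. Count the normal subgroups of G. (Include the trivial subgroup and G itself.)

G has 22 subgroups. Checking conjugation-invariance by order — order 1: 1/1 normal; order 2: 1/11 normal; order 4: 0/5 normal; order 5: 1/1 normal; order 10: 3/3 normal; order 20: 1/1 normal.
Total normal subgroups: 7.

7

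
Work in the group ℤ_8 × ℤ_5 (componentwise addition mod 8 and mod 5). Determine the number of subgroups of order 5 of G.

|G| = 40 and 5 | 40, so subgroups of order 5 are possible by Lagrange.
The subgroups of order 5 are: {(0,0), (0,1), (0,2), (0,3), (0,4)}.
So G has 1 subgroup of order 5.

1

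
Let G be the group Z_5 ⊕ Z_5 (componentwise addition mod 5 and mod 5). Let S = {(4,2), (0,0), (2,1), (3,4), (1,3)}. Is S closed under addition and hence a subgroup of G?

|S| = 5 divides |G| = 25, consistent with Lagrange.
S contains the identity, every element's inverse is in S, and S is closed under +: it is a subgroup.
In fact S = ⟨(2,1)⟩.

Yes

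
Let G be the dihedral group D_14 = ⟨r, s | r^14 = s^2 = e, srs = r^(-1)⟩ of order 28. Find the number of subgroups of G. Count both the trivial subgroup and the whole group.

|G| = 28, so by Lagrange every subgroup order divides 28. Divisors: 1, 2, 4, 7, 14, 28.
Subgroups by order — order 1: 1; order 2: 15; order 4: 7; order 7: 1; order 14: 3; order 28: 1.
Total: 1 + 15 + 7 + 1 + 3 + 1 = 28.

28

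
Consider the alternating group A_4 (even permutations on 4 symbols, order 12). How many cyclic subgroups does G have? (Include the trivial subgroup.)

A cyclic subgroup of order d is generated by each of its φ(d) elements of order d, so the cyclic subgroups of order d number (#elements of order d)/φ(d).
Cyclic subgroups by order — order 1: 1; order 2: 3; order 3: 4.
Total: 8.

8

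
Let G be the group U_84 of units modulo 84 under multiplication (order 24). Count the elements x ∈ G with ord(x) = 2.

The elements of order 2 are: 13, 29, 41, 43, 55, 71, 83.
That's 7.

7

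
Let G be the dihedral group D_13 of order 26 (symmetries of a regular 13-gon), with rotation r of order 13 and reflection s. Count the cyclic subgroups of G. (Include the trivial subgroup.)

15

Group the elements of G by the cyclic subgroup they generate; each cyclic subgroup of order d accounts for φ(d) elements.
Cyclic subgroups by order — order 1: 1; order 2: 13; order 13: 1.
Total: 15.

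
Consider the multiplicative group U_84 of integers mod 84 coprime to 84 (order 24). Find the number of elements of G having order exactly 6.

14

Enumerating element orders in G gives 14 elements of order 6.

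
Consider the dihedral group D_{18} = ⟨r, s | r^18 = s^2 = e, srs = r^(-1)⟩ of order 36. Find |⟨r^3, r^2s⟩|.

12

|⟨r^3⟩| = 6 and |⟨r^2s⟩| = 2, so |H| is a multiple of lcm(6, 2) = 6 and divides |G| = 36.
Closing under the operation: H = {e, r^3, r^6, r^9, r^12, r^15, r^2s, r^5s, r^8s, r^11s, r^14s, r^17s}, so |H| = 12.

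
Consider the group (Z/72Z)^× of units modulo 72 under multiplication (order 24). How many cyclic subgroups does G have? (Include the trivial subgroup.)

16

Group the elements of G by the cyclic subgroup they generate; each cyclic subgroup of order d accounts for φ(d) elements.
Cyclic subgroups by order — order 1: 1; order 2: 7; order 3: 1; order 6: 7.
Total: 16.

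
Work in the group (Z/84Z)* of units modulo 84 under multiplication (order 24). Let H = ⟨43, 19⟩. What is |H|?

|⟨43⟩| = 2 and |⟨19⟩| = 6, so |H| is a multiple of lcm(2, 6) = 6 and divides |G| = 24.
Closing under the operation: H = {1, 13, 19, 25, 31, 37, 43, 55, 61, 67, 73, 79}, so |H| = 12.

12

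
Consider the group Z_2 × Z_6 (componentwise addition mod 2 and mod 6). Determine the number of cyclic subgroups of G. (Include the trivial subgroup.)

8

Each element a generates a cyclic subgroup ⟨a⟩; distinct elements may generate the same one (a cyclic group of order d has φ(d) generators).
Cyclic subgroups by order — order 1: 1; order 2: 3; order 3: 1; order 6: 3.
Total: 8.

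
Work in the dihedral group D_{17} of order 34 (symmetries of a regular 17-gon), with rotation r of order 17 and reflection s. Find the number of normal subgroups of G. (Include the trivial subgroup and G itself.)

3

G has 20 subgroups. Checking conjugation-invariance by order — order 1: 1/1 normal; order 2: 0/17 normal; order 17: 1/1 normal; order 34: 1/1 normal.
Total normal subgroups: 3.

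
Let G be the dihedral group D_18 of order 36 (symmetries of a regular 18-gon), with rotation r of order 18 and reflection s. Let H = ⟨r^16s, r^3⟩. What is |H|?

|⟨r^16s⟩| = 2 and |⟨r^3⟩| = 6, so |H| is a multiple of lcm(2, 6) = 6 and divides |G| = 36.
Closing under the operation: H = {e, r^3, r^6, r^9, r^12, r^15, rs, r^4s, r^7s, r^10s, r^13s, r^16s}, so |H| = 12.

12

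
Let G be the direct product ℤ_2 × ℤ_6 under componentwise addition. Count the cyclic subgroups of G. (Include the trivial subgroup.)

Group the elements of G by the cyclic subgroup they generate; each cyclic subgroup of order d accounts for φ(d) elements.
Cyclic subgroups by order — order 1: 1; order 2: 3; order 3: 1; order 6: 3.
Total: 8.

8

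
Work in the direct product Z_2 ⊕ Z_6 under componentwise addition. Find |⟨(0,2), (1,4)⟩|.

6

|⟨(0,2)⟩| = 3 and |⟨(1,4)⟩| = 6, so |H| is a multiple of lcm(3, 6) = 6 and divides |G| = 12.
Closing under the operation: H = {(0,0), (0,2), (0,4), (1,0), (1,2), (1,4)}, so |H| = 6.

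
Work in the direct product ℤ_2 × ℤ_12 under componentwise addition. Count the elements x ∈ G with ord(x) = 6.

An element (a,b) has order lcm(ord(a), ord(b)); count pairs with lcm equal to 6.
Enumerating gives 6 such elements.

6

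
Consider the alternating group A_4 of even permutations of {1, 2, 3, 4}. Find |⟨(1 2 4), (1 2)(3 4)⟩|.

|⟨(1 2 4)⟩| = 3 and |⟨(1 2)(3 4)⟩| = 2, so |H| is a multiple of lcm(3, 2) = 6 and divides |G| = 12.
Closing {(1 2 4), (1 2)(3 4)} under the group operation gives all of G, so |H| = 12.

12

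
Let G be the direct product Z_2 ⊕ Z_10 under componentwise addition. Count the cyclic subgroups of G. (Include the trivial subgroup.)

8

Group the elements of G by the cyclic subgroup they generate; each cyclic subgroup of order d accounts for φ(d) elements.
Cyclic subgroups by order — order 1: 1; order 2: 3; order 5: 1; order 10: 3.
Total: 8.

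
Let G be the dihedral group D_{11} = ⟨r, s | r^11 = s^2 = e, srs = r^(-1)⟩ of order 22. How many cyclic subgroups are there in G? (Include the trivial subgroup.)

Each element a generates a cyclic subgroup ⟨a⟩; distinct elements may generate the same one (a cyclic group of order d has φ(d) generators).
Cyclic subgroups by order — order 1: 1; order 2: 11; order 11: 1.
Total: 13.

13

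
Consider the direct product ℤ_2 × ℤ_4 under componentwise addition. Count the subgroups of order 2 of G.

3

|G| = 8 and 2 | 8, so subgroups of order 2 are possible by Lagrange.
The subgroups of order 2 are: {(0,0), (0,2)}; {(0,0), (1,0)}; {(0,0), (1,2)}.
So G has 3 subgroups of order 2.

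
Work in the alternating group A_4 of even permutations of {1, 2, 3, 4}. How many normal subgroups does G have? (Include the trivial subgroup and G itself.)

3

G has 10 subgroups. Checking conjugation-invariance by order — order 1: 1/1 normal; order 2: 0/3 normal; order 3: 0/4 normal; order 4: 1/1 normal; order 12: 1/1 normal.
Total normal subgroups: 3.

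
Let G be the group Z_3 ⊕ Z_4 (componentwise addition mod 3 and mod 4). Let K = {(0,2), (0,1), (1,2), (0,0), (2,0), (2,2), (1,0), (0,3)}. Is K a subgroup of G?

|K| = 8 does not divide |G| = 12, so by Lagrange K is not a subgroup.

No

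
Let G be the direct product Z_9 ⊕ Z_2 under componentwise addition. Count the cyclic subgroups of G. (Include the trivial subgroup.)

6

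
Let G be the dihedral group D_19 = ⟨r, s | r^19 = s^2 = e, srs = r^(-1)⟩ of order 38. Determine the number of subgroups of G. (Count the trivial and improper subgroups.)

22

|G| = 38, so by Lagrange every subgroup order divides 38. Divisors: 1, 2, 19, 38.
Subgroups by order — order 1: 1; order 2: 19; order 19: 1; order 38: 1.
Total: 1 + 19 + 1 + 1 = 22.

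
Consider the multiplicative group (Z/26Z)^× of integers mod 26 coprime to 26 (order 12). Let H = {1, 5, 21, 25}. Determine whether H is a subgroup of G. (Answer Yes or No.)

|H| = 4 divides |G| = 12, consistent with Lagrange.
H contains the identity, every element's inverse is in H, and H is closed under ·: it is a subgroup.
In fact H = ⟨21⟩.

Yes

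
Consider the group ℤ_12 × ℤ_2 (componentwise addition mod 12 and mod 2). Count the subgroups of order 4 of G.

3

|G| = 24 and 4 | 24, so subgroups of order 4 are possible by Lagrange.
The subgroups of order 4 are: {(0,0), (0,1), (6,0), (6,1)}; {(0,0), (3,0), (6,0), (9,0)}; {(0,0), (3,1), (6,0), (9,1)}.
So G has 3 subgroups of order 4.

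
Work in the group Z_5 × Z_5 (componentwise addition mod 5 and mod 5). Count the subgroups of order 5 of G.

|G| = 25 and 5 | 25, so subgroups of order 5 are possible by Lagrange.
The subgroups of order 5 are: {(0,0), (0,1), (0,2), (0,3), (0,4)}; {(0,0), (1,0), (2,0), (3,0), (4,0)}; {(0,0), (1,1), (2,2), (3,3), (4,4)}; {(0,0), (1,2), (2,4), (3,1), (4,3)}; … (6 in all).
So G has 6 subgroups of order 5.

6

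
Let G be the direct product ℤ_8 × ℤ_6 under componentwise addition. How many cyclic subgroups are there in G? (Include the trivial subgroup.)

A cyclic subgroup of order d is generated by each of its φ(d) elements of order d, so the cyclic subgroups of order d number (#elements of order d)/φ(d).
Cyclic subgroups by order — order 1: 1; order 2: 3; order 3: 1; order 4: 2; order 6: 3; order 8: 2; order 12: 2; order 24: 2.
Total: 16.

16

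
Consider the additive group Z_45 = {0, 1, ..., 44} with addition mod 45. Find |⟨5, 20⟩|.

9

|⟨5⟩| = 9 and |⟨20⟩| = 9, so |H| is a multiple of lcm(9, 9) = 9 and divides |G| = 45.
Closing under the operation: H = {0, 5, 10, 15, 20, 25, 30, 35, 40}, so |H| = 9.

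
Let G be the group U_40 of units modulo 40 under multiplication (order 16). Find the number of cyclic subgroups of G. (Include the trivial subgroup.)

12

A cyclic subgroup of order d is generated by each of its φ(d) elements of order d, so the cyclic subgroups of order d number (#elements of order d)/φ(d).
Cyclic subgroups by order — order 1: 1; order 2: 7; order 4: 4.
Total: 12.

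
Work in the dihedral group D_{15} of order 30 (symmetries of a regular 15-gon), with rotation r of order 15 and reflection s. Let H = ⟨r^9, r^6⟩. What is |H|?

|⟨r^9⟩| = 5 and |⟨r^6⟩| = 5, so |H| is a multiple of lcm(5, 5) = 5 and divides |G| = 30.
Closing under the operation: H = {e, r^3, r^6, r^9, r^12}, so |H| = 5.

5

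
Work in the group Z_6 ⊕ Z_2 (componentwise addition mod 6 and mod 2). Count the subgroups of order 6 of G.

|G| = 12 and 6 | 12, so subgroups of order 6 are possible by Lagrange.
The subgroups of order 6 are: {(0,0), (0,1), (2,0), (2,1), (4,0), (4,1)}; {(0,0), (1,0), (2,0), (3,0), (4,0), (5,0)}; {(0,0), (1,1), (2,0), (3,1), (4,0), (5,1)}.
So G has 3 subgroups of order 6.

3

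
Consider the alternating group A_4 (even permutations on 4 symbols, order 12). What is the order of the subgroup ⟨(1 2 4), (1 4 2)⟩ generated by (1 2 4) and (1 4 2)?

3

|⟨(1 2 4)⟩| = 3 and |⟨(1 4 2)⟩| = 3, so |H| is a multiple of lcm(3, 3) = 3 and divides |G| = 12.
Closing under the operation: H = {e, (1 2 4), (1 4 2)}, so |H| = 3.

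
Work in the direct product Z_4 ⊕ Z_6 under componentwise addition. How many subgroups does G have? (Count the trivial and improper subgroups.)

16

|G| = 24, so by Lagrange every subgroup order divides 24. Divisors: 1, 2, 3, 4, 6, 8, 12, 24.
Subgroups by order — order 1: 1; order 2: 3; order 3: 1; order 4: 3; order 6: 3; order 8: 1; order 12: 3; order 24: 1.
Total: 1 + 3 + 1 + 3 + 3 + 1 + 3 + 1 = 16.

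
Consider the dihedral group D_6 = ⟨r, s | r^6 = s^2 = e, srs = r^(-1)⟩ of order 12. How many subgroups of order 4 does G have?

3

|G| = 12 and 4 | 12, so subgroups of order 4 are possible by Lagrange.
The subgroups of order 4 are: {e, r^3, r^2s, r^5s}; {e, r^3, s, r^3s}; {e, r^3, rs, r^4s}.
So G has 3 subgroups of order 4.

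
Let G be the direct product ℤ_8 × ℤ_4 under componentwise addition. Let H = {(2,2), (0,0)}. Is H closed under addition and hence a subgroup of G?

(2,2) ∈ H but its inverse (6,2) ∉ H, so H is not a subgroup.

No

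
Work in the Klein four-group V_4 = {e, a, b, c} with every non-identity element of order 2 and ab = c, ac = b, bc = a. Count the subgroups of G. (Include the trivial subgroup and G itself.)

5

|G| = 4, so by Lagrange every subgroup order divides 4. Divisors: 1, 2, 4.
Subgroups by order — order 1: 1; order 2: 3; order 4: 1.
Total: 1 + 3 + 1 = 5.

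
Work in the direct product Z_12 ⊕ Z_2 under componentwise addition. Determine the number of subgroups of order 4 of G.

3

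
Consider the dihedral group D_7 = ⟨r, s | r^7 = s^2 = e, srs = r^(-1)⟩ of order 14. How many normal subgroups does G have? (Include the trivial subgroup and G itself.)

G has 10 subgroups. Checking conjugation-invariance by order — order 1: 1/1 normal; order 2: 0/7 normal; order 7: 1/1 normal; order 14: 1/1 normal.
Total normal subgroups: 3.

3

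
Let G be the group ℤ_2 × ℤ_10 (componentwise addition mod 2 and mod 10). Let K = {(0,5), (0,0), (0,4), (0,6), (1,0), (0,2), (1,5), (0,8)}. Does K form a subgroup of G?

|K| = 8 does not divide |G| = 20, so by Lagrange K is not a subgroup.

No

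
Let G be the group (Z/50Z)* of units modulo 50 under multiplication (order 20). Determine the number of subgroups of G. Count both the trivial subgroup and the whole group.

6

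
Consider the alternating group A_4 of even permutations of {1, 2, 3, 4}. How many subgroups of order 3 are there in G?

|G| = 12 and 3 | 12, so subgroups of order 3 are possible by Lagrange.
The subgroups of order 3 are: {e, (1 2 3), (1 3 2)}; {e, (1 2 4), (1 4 2)}; {e, (1 3 4), (1 4 3)}; {e, (2 3 4), (2 4 3)}.
So G has 4 subgroups of order 3.

4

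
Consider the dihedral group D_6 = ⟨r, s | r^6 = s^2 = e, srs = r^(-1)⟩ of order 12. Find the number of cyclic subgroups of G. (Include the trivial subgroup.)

10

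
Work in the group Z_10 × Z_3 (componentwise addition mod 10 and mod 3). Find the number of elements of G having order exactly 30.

An element (a,b) has order lcm(ord(a), ord(b)); count pairs with lcm equal to 30.
Enumerating gives 8 such elements.

8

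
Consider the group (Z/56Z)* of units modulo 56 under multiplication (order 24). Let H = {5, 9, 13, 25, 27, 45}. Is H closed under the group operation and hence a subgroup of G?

No

The identity 1 ∉ H, so H is not a subgroup.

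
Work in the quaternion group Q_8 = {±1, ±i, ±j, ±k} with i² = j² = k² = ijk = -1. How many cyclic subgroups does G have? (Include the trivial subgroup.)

5

A cyclic subgroup of order d is generated by each of its φ(d) elements of order d, so the cyclic subgroups of order d number (#elements of order d)/φ(d).
Cyclic subgroups by order — order 1: 1; order 2: 1; order 4: 3.
Total: 5.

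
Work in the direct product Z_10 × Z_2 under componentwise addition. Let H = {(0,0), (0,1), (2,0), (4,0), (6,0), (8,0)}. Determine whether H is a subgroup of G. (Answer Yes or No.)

|H| = 6 does not divide |G| = 20, so by Lagrange H is not a subgroup.

No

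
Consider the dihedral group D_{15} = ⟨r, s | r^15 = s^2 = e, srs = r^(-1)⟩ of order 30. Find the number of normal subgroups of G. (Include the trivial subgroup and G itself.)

5

G has 28 subgroups. Checking conjugation-invariance by order — order 1: 1/1 normal; order 2: 0/15 normal; order 3: 1/1 normal; order 5: 1/1 normal; order 6: 0/5 normal; order 10: 0/3 normal; order 15: 1/1 normal; order 30: 1/1 normal.
Total normal subgroups: 5.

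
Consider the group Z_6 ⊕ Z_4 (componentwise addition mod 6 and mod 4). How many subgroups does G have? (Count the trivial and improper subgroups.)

|G| = 24, so by Lagrange every subgroup order divides 24. Divisors: 1, 2, 3, 4, 6, 8, 12, 24.
Subgroups by order — order 1: 1; order 2: 3; order 3: 1; order 4: 3; order 6: 3; order 8: 1; order 12: 3; order 24: 1.
Total: 1 + 3 + 1 + 3 + 3 + 1 + 3 + 1 = 16.

16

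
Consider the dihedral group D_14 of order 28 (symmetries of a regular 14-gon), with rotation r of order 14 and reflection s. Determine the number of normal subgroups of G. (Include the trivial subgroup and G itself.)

G has 28 subgroups. Checking conjugation-invariance by order — order 1: 1/1 normal; order 2: 1/15 normal; order 4: 0/7 normal; order 7: 1/1 normal; order 14: 3/3 normal; order 28: 1/1 normal.
Total normal subgroups: 7.

7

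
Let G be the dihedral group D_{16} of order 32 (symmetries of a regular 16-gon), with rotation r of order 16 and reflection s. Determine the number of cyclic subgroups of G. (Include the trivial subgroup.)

Each element a generates a cyclic subgroup ⟨a⟩; distinct elements may generate the same one (a cyclic group of order d has φ(d) generators).
Cyclic subgroups by order — order 1: 1; order 2: 17; order 4: 1; order 8: 1; order 16: 1.
Total: 21.

21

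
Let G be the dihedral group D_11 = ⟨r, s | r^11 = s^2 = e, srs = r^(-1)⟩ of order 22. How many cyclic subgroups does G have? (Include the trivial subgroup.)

Each element a generates a cyclic subgroup ⟨a⟩; distinct elements may generate the same one (a cyclic group of order d has φ(d) generators).
Cyclic subgroups by order — order 1: 1; order 2: 11; order 11: 1.
Total: 13.

13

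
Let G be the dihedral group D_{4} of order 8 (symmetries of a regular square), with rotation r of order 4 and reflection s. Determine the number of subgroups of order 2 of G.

5

|G| = 8 and 2 | 8, so subgroups of order 2 are possible by Lagrange.
The subgroups of order 2 are: {e, r^2}; {e, r^2s}; {e, r^3s}; {e, rs}; … (5 in all).
So G has 5 subgroups of order 2.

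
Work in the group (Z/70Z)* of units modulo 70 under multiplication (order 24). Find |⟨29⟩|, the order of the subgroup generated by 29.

2

Compute successive powers of 29 mod 70: 29, 1; 29^2 ≡ 1 (mod 70).
So |⟨29⟩| = 2.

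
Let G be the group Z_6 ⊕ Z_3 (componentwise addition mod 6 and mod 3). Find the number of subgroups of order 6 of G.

|G| = 18 and 6 | 18, so subgroups of order 6 are possible by Lagrange.
The subgroups of order 6 are: {(0,0), (0,1), (0,2), (3,0), (3,1), (3,2)}; {(0,0), (1,0), (2,0), (3,0), (4,0), (5,0)}; {(0,0), (1,1), (2,2), (3,0), (4,1), (5,2)}; {(0,0), (1,2), (2,1), (3,0), (4,2), (5,1)}.
So G has 4 subgroups of order 6.

4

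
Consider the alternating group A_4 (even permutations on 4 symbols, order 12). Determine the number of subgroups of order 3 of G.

|G| = 12 and 3 | 12, so subgroups of order 3 are possible by Lagrange.
The subgroups of order 3 are: {e, (1 2 3), (1 3 2)}; {e, (1 2 4), (1 4 2)}; {e, (1 3 4), (1 4 3)}; {e, (2 3 4), (2 4 3)}.
So G has 4 subgroups of order 3.

4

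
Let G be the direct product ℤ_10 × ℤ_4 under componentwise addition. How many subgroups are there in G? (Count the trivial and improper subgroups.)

16

|G| = 40, so by Lagrange every subgroup order divides 40. Divisors: 1, 2, 4, 5, 8, 10, 20, 40.
Subgroups by order — order 1: 1; order 2: 3; order 4: 3; order 5: 1; order 8: 1; order 10: 3; order 20: 3; order 40: 1.
Total: 1 + 3 + 3 + 1 + 1 + 3 + 3 + 1 = 16.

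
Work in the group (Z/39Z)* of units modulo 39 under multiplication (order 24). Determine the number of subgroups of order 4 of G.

3

|G| = 24 and 4 | 24, so subgroups of order 4 are possible by Lagrange.
The subgroups of order 4 are: {1, 14, 25, 38}; {1, 25, 31, 34}; {1, 5, 8, 25}.
So G has 3 subgroups of order 4.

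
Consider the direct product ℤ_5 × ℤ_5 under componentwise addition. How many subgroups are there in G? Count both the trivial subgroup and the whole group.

8

|G| = 25, so by Lagrange every subgroup order divides 25. Divisors: 1, 5, 25.
Subgroups by order — order 1: 1; order 5: 6; order 25: 1.
Total: 1 + 6 + 1 = 8.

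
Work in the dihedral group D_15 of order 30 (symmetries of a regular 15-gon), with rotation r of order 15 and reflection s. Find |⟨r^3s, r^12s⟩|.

10

|⟨r^3s⟩| = 2 and |⟨r^12s⟩| = 2, so |H| is a multiple of lcm(2, 2) = 2 and divides |G| = 30.
Closing under the operation: H = {e, r^3, r^6, r^9, r^12, s, r^3s, r^6s, r^9s, r^12s}, so |H| = 10.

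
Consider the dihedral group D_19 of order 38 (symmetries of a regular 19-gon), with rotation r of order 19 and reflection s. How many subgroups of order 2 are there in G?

19

|G| = 38 and 2 | 38, so subgroups of order 2 are possible by Lagrange.
The subgroups of order 2 are: {e, r^10s}; {e, r^11s}; {e, r^12s}; {e, r^13s}; … (19 in all).
So G has 19 subgroups of order 2.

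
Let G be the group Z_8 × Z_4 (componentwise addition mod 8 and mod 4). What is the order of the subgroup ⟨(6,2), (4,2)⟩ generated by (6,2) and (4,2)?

|⟨(6,2)⟩| = 4 and |⟨(4,2)⟩| = 2, so |H| is a multiple of lcm(4, 2) = 4 and divides |G| = 32.
Closing under the operation: H = {(0,0), (0,2), (2,0), (2,2), (4,0), (4,2), (6,0), (6,2)}, so |H| = 8.

8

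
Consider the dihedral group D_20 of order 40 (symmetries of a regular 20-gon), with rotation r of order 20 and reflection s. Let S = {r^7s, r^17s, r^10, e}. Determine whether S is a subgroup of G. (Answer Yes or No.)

|S| = 4 divides |G| = 40, consistent with Lagrange.
S contains the identity, every element's inverse is in S, and S is closed under ·: it is a subgroup.

Yes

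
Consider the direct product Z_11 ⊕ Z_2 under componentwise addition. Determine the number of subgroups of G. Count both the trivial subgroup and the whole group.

4

|G| = 22, so by Lagrange every subgroup order divides 22. Divisors: 1, 2, 11, 22.
Subgroups by order — order 1: 1; order 2: 1; order 11: 1; order 22: 1.
Total: 1 + 1 + 1 + 1 = 4.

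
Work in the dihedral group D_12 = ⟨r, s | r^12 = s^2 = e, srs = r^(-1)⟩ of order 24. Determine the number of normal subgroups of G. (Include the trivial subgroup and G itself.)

G has 34 subgroups. Checking conjugation-invariance by order — order 1: 1/1 normal; order 2: 1/13 normal; order 3: 1/1 normal; order 4: 1/7 normal; order 6: 1/5 normal; order 8: 0/3 normal; order 12: 3/3 normal; order 24: 1/1 normal.
Total normal subgroups: 9.

9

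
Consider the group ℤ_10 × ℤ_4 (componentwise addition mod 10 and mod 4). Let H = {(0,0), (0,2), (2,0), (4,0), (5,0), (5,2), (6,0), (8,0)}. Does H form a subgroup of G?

No

Closure fails: (4,0) + (0,2) = (4,2) ∉ H. So H is not a subgroup.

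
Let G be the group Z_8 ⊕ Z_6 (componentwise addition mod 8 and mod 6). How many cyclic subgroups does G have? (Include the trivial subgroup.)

Group the elements of G by the cyclic subgroup they generate; each cyclic subgroup of order d accounts for φ(d) elements.
Cyclic subgroups by order — order 1: 1; order 2: 3; order 3: 1; order 4: 2; order 6: 3; order 8: 2; order 12: 2; order 24: 2.
Total: 16.

16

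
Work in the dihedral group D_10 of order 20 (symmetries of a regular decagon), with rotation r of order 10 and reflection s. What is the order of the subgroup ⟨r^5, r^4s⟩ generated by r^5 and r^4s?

4

|⟨r^5⟩| = 2 and |⟨r^4s⟩| = 2, so |H| is a multiple of lcm(2, 2) = 2 and divides |G| = 20.
Closing under the operation: H = {e, r^5, r^4s, r^9s}, so |H| = 4.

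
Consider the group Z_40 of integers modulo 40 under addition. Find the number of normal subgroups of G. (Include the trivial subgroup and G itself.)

G is abelian, so every subgroup is normal.
G has 8 subgroups in total, hence 8 normal subgroups.

8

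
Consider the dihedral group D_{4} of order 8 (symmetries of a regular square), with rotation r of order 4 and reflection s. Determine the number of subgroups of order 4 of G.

3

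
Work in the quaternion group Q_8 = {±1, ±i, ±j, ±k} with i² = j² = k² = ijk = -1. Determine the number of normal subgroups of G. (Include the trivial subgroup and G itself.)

6

G has 6 subgroups. Checking conjugation-invariance by order — order 1: 1/1 normal; order 2: 1/1 normal; order 4: 3/3 normal; order 8: 1/1 normal.
Total normal subgroups: 6.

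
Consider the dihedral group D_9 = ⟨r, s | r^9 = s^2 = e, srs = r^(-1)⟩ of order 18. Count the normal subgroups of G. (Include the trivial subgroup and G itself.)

4

G has 16 subgroups. Checking conjugation-invariance by order — order 1: 1/1 normal; order 2: 0/9 normal; order 3: 1/1 normal; order 6: 0/3 normal; order 9: 1/1 normal; order 18: 1/1 normal.
Total normal subgroups: 4.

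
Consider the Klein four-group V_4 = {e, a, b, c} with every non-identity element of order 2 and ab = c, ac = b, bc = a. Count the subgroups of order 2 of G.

|G| = 4 and 2 | 4, so subgroups of order 2 are possible by Lagrange.
The subgroups of order 2 are: {e, a}; {e, b}; {e, c}.
So G has 3 subgroups of order 2.

3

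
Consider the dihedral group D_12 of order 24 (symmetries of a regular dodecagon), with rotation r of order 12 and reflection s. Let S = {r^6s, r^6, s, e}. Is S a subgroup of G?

|S| = 4 divides |G| = 24, consistent with Lagrange.
S contains the identity, every element's inverse is in S, and S is closed under ·: it is a subgroup.

Yes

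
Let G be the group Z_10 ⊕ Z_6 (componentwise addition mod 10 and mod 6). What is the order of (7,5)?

30

The order of (7,5) in Z_10 × Z_6 is lcm(ord(7) in Z_10, ord(5) in Z_6).
ord(7) = 10 and ord(5) = 6, so |⟨(7,5)⟩| = lcm(10, 6) = 30.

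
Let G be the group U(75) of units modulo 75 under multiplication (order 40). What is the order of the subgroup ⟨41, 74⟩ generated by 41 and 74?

|⟨41⟩| = 10 and |⟨74⟩| = 2, so |H| is a multiple of lcm(10, 2) = 10 and divides |G| = 40.
Closing under the operation: H = {1, 4, 11, 14, 16, 19, 26, 29, 31, 34, 41, 44, 46, 49, 56, 59, 61, 64, 71, 74}, so |H| = 20.

20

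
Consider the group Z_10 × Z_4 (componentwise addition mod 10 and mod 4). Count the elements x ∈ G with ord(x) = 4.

4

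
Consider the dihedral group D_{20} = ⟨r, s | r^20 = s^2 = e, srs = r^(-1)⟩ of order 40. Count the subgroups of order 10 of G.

|G| = 40 and 10 | 40, so subgroups of order 10 are possible by Lagrange.
The subgroups of order 10 are: {e, r^2, r^4, r^6, r^8, r^10, r^12, r^14, r^16, r^18}; {e, r^4, r^8, r^12, r^16, r^2s, r^6s, r^10s, r^14s, r^18s}; {e, r^4, r^8, r^12, r^16, r^3s, r^7s, r^11s, r^15s, r^19s}; {e, r^4, r^8, r^12, r^16, s, r^4s, r^8s, r^12s, r^16s}; … (5 in all).
So G has 5 subgroups of order 10.

5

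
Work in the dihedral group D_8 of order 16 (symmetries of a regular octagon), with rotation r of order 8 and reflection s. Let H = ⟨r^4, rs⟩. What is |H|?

4

|⟨r^4⟩| = 2 and |⟨rs⟩| = 2, so |H| is a multiple of lcm(2, 2) = 2 and divides |G| = 16.
Closing under the operation: H = {e, r^4, rs, r^5s}, so |H| = 4.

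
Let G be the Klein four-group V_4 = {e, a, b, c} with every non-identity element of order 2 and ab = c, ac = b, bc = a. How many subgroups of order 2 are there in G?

|G| = 4 and 2 | 4, so subgroups of order 2 are possible by Lagrange.
The subgroups of order 2 are: {e, a}; {e, b}; {e, c}.
So G has 3 subgroups of order 2.

3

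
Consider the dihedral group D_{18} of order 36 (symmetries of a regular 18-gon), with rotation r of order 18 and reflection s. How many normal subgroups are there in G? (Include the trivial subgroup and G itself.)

G has 45 subgroups. Checking conjugation-invariance by order — order 1: 1/1 normal; order 2: 1/19 normal; order 3: 1/1 normal; order 4: 0/9 normal; order 6: 1/7 normal; order 9: 1/1 normal; order 12: 0/3 normal; order 18: 3/3 normal; order 36: 1/1 normal.
Total normal subgroups: 9.

9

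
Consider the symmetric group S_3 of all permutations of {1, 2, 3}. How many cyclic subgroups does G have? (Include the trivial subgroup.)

5

A cyclic subgroup of order d is generated by each of its φ(d) elements of order d, so the cyclic subgroups of order d number (#elements of order d)/φ(d).
Cyclic subgroups by order — order 1: 1; order 2: 3; order 3: 1.
Total: 5.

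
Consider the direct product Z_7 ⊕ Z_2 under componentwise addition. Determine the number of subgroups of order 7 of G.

|G| = 14 and 7 | 14, so subgroups of order 7 are possible by Lagrange.
The subgroups of order 7 are: {(0,0), (1,0), (2,0), (3,0), (4,0), (5,0), (6,0)}.
So G has 1 subgroup of order 7.

1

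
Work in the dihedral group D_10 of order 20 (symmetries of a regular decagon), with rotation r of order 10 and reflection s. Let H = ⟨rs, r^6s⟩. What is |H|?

|⟨rs⟩| = 2 and |⟨r^6s⟩| = 2, so |H| is a multiple of lcm(2, 2) = 2 and divides |G| = 20.
Closing under the operation: H = {e, r^5, rs, r^6s}, so |H| = 4.

4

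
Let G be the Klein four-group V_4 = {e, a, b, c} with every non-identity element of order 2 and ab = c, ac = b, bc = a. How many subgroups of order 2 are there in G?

3

|G| = 4 and 2 | 4, so subgroups of order 2 are possible by Lagrange.
The subgroups of order 2 are: {e, a}; {e, b}; {e, c}.
So G has 3 subgroups of order 2.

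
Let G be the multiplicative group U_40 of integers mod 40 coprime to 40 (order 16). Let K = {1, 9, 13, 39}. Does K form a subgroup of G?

13 ∈ K but its inverse 37 ∉ K, so K is not a subgroup.

No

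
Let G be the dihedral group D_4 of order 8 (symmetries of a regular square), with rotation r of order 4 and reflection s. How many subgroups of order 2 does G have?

|G| = 8 and 2 | 8, so subgroups of order 2 are possible by Lagrange.
The subgroups of order 2 are: {e, r^2}; {e, r^2s}; {e, r^3s}; {e, rs}; … (5 in all).
So G has 5 subgroups of order 2.

5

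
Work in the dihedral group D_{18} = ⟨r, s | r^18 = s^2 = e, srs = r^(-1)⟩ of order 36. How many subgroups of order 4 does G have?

9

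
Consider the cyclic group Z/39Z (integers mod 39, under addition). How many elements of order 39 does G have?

In a cyclic group of order 39, the number of elements of order d (for d | 39) is φ(d).
φ(39) = 24.

24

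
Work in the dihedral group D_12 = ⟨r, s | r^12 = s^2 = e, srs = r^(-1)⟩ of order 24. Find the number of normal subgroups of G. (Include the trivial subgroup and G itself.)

G has 34 subgroups. Checking conjugation-invariance by order — order 1: 1/1 normal; order 2: 1/13 normal; order 3: 1/1 normal; order 4: 1/7 normal; order 6: 1/5 normal; order 8: 0/3 normal; order 12: 3/3 normal; order 24: 1/1 normal.
Total normal subgroups: 9.

9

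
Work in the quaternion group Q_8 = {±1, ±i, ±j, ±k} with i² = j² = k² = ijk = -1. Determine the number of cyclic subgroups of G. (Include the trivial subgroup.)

5

Group the elements of G by the cyclic subgroup they generate; each cyclic subgroup of order d accounts for φ(d) elements.
Cyclic subgroups by order — order 1: 1; order 2: 1; order 4: 3.
Total: 5.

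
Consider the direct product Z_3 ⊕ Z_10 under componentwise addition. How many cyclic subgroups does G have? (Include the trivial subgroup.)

8

Each element a generates a cyclic subgroup ⟨a⟩; distinct elements may generate the same one (a cyclic group of order d has φ(d) generators).
Cyclic subgroups by order — order 1: 1; order 2: 1; order 3: 1; order 5: 1; order 6: 1; order 10: 1; order 15: 1; order 30: 1.
Total: 8.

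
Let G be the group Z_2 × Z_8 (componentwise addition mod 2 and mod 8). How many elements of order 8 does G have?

8

An element (a,b) has order lcm(ord(a), ord(b)); count pairs with lcm equal to 8.
Enumerating gives 8 such elements.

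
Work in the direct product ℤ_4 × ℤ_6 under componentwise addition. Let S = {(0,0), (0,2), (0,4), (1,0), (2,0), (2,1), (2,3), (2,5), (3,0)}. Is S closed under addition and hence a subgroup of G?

|S| = 9 does not divide |G| = 24, so by Lagrange S is not a subgroup.

No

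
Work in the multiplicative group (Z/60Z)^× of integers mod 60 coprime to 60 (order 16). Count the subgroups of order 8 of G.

7

|G| = 16 and 8 | 16, so subgroups of order 8 are possible by Lagrange.
The subgroups of order 8 are: {1, 11, 13, 23, 37, 47, 49, 59}; {1, 7, 11, 17, 43, 49, 53, 59}; {1, 11, 19, 29, 31, 41, 49, 59}; {1, 13, 17, 29, 37, 41, 49, 53}; … (7 in all).
So G has 7 subgroups of order 8.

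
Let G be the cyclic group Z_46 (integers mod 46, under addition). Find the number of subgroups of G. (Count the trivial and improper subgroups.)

4

Subgroups of the cyclic group Z_46 correspond bijectively to divisors of 46.
Divisors of 46: 1, 2, 23, 46.
So Z_46 has 4 subgroups.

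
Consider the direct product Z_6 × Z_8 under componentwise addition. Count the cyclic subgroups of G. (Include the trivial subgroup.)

A cyclic subgroup of order d is generated by each of its φ(d) elements of order d, so the cyclic subgroups of order d number (#elements of order d)/φ(d).
Cyclic subgroups by order — order 1: 1; order 2: 3; order 3: 1; order 4: 2; order 6: 3; order 8: 2; order 12: 2; order 24: 2.
Total: 16.

16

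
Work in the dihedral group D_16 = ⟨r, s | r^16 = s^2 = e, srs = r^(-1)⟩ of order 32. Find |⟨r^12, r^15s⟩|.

8

|⟨r^12⟩| = 4 and |⟨r^15s⟩| = 2, so |H| is a multiple of lcm(4, 2) = 4 and divides |G| = 32.
Closing under the operation: H = {e, r^4, r^8, r^12, r^3s, r^7s, r^11s, r^15s}, so |H| = 8.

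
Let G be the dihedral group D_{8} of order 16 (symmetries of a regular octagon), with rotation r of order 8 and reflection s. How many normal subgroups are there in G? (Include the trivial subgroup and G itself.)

7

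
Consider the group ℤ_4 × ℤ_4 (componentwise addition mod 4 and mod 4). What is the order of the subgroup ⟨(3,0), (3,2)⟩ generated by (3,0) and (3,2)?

|⟨(3,0)⟩| = 4 and |⟨(3,2)⟩| = 4, so |H| is a multiple of lcm(4, 4) = 4 and divides |G| = 16.
Closing under the operation: H = {(0,0), (0,2), (1,0), (1,2), (2,0), (2,2), (3,0), (3,2)}, so |H| = 8.

8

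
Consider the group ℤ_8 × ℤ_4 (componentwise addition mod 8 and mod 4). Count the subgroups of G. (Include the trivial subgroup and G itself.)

22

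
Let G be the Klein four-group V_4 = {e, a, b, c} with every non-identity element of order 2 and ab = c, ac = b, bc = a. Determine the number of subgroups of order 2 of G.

3

|G| = 4 and 2 | 4, so subgroups of order 2 are possible by Lagrange.
The subgroups of order 2 are: {e, a}; {e, b}; {e, c}.
So G has 3 subgroups of order 2.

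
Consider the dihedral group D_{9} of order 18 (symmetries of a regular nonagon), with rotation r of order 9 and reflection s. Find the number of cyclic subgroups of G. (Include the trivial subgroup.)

12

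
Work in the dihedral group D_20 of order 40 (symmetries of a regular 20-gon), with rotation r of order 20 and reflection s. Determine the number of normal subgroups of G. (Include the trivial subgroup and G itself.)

9

G has 48 subgroups. Checking conjugation-invariance by order — order 1: 1/1 normal; order 2: 1/21 normal; order 4: 1/11 normal; order 5: 1/1 normal; order 8: 0/5 normal; order 10: 1/5 normal; order 20: 3/3 normal; order 40: 1/1 normal.
Total normal subgroups: 9.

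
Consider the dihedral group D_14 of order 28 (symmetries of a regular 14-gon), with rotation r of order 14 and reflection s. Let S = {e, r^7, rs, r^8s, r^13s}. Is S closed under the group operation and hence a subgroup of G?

|S| = 5 does not divide |G| = 28, so by Lagrange S is not a subgroup.

No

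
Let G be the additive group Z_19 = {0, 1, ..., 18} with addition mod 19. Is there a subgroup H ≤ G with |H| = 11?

11 does not divide |G| = 19, so by Lagrange no subgroup of order 11 exists.

No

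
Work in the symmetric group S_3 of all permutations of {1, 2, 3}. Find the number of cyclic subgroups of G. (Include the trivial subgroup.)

5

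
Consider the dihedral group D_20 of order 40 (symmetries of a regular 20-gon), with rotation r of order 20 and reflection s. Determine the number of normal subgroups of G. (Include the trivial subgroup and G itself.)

9

G has 48 subgroups. Checking conjugation-invariance by order — order 1: 1/1 normal; order 2: 1/21 normal; order 4: 1/11 normal; order 5: 1/1 normal; order 8: 0/5 normal; order 10: 1/5 normal; order 20: 3/3 normal; order 40: 1/1 normal.
Total normal subgroups: 9.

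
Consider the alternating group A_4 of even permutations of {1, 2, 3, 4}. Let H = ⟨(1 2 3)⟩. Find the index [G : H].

4

|⟨(1 2 3)⟩| = 3 and |G| = 12.
By Lagrange, [G : H] = |G|/|H| = 12/3 = 4.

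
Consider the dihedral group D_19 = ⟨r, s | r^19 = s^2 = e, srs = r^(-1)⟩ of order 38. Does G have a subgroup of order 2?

Yes

2 | 38. A subgroup of order 2 is {e, r^10s}.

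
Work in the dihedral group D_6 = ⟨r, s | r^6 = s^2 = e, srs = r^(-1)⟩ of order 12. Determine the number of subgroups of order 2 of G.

7

|G| = 12 and 2 | 12, so subgroups of order 2 are possible by Lagrange.
The subgroups of order 2 are: {e, r^2s}; {e, r^3}; {e, r^3s}; {e, r^4s}; … (7 in all).
So G has 7 subgroups of order 2.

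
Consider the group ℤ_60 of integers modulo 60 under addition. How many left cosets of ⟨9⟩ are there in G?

3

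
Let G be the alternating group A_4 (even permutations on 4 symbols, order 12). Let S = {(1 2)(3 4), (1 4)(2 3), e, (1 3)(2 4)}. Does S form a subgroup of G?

|S| = 4 divides |G| = 12, consistent with Lagrange.
S contains the identity, every element's inverse is in S, and S is closed under ∘: it is a subgroup.

Yes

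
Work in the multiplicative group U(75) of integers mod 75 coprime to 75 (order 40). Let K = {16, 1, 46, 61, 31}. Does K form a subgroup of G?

Yes

|K| = 5 divides |G| = 40, consistent with Lagrange.
K contains the identity, every element's inverse is in K, and K is closed under ·: it is a subgroup.
In fact K = ⟨16⟩.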